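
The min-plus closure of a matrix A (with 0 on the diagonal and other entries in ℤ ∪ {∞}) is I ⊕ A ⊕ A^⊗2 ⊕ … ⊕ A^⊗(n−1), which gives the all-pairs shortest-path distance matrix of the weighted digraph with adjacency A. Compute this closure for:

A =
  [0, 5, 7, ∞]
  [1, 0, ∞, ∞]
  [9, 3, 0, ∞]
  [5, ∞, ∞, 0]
Closure =
  [0, 5, 7, ∞]
  [1, 0, 8, ∞]
  [4, 3, 0, ∞]
  [5, 10, 12, 0]

This is the Floyd-Warshall all-pairs shortest-path computation. For each intermediate vertex k = 0, 1, …, 3, update dist[i][j] ← min(dist[i][j], dist[i][k] + dist[k][j]). The final matrix gives, for each (i, j), the minimum total weight of any directed path from i to j (possibly empty when i = j).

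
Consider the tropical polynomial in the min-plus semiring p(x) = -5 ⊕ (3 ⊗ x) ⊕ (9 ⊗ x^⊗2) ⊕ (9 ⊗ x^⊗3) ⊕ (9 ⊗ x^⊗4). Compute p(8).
p(8) = -5

A tropical monomial a ⊗ x^⊗i evaluates to a + i · x. Evaluating each term at x = 8:
  Term 0 contributes -5 + 0 · 8 = -5
  Term 1 contributes 3 + 1 · 8 = 11
  Term 2 contributes 9 + 2 · 8 = 25
  Term 3 contributes 9 + 3 · 8 = 33
  Term 4 contributes 9 + 4 · 8 = 41
p(8) = ⊕ of these = min[-5, 11, 25, 33, 41] = -5.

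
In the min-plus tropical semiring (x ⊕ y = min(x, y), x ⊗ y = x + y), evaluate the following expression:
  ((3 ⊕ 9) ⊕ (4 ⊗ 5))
((3 ⊕ 9) ⊕ (4 ⊗ 5)) = 3

Expand innermost to outermost. Recall ⊕ takes the minimum of its arguments and ⊗ takes their sum. Working out the expression ((3 ⊕ 9) ⊕ (4 ⊗ 5)) gives 3.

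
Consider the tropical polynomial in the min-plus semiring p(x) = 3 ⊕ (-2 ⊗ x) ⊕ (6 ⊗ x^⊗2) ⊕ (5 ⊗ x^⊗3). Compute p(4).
p(4) = 2

A tropical monomial a ⊗ x^⊗i evaluates to a + i · x. Evaluating each term at x = 4:
  Term 0 contributes 3 + 0 · 4 = 3
  Term 1 contributes -2 + 1 · 4 = 2
  Term 2 contributes 6 + 2 · 4 = 14
  Term 3 contributes 5 + 3 · 4 = 17
p(4) = ⊕ of these = min[3, 2, 14, 17] = 2.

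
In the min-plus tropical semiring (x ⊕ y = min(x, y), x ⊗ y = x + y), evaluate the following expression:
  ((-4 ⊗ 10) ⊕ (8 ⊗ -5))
((-4 ⊗ 10) ⊕ (8 ⊗ -5)) = 3

Expand innermost to outermost. Recall ⊕ takes the minimum of its arguments and ⊗ takes their sum. Working out the expression ((-4 ⊗ 10) ⊕ (8 ⊗ -5)) gives 3.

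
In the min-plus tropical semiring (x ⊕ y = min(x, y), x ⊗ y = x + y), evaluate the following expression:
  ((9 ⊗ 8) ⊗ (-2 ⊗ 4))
((9 ⊗ 8) ⊗ (-2 ⊗ 4)) = 19

Expand innermost to outermost. Recall ⊕ takes the minimum of its arguments and ⊗ takes their sum. Working out the expression ((9 ⊗ 8) ⊗ (-2 ⊗ 4)) gives 19.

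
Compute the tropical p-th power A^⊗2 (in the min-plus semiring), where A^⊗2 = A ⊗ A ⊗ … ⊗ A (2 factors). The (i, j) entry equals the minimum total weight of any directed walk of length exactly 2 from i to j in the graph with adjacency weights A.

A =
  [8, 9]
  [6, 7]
A^⊗2 =
  [15, 16]
  [13, 14]

Each entry (A^⊗2)_ij equals the minimum over all length-2 walks i = v_0 → v_1 → … → v_2 = j of Σ_t A[v_t][v_{t+1}]. For example, for (i, j) = (0, 1) we minimise over 2 possible intermediate vertex sequences; the minimum is 16, attained along the walk 0 → 1 → 1.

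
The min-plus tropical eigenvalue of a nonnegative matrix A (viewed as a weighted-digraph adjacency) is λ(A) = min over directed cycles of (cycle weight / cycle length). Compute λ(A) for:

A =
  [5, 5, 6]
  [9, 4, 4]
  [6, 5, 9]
λ(A) = 4

Enumerate directed cycles and compute their means (weight / length). Sample:
  cycle 0 → 0: weight = 5, length = 1, mean = 5/1 ≈ 5.000
  cycle 1 → 1: weight = 4, length = 1, mean = 4/1 ≈ 4.000
  cycle 2 → 2: weight = 9, length = 1, mean = 9/1 ≈ 9.000
  cycle 0 → 1 → 0: weight = 14, length = 2, mean = 14/2 ≈ 7.000
  cycle 0 → 2 → 0: weight = 12, length = 2, mean = 12/2 ≈ 6.000
  cycle 1 → 0 → 1: weight = 14, length = 2, mean = 14/2 ≈ 7.000
Minimum mean = 4.000, attained e.g. along the cycle 1 → 1 with weight 4 and length 1. So λ(A) = 4/1 = 4.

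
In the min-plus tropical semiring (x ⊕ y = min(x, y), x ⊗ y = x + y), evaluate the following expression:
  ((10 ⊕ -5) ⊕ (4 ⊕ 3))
((10 ⊕ -5) ⊕ (4 ⊕ 3)) = -5

Expand innermost to outermost. Recall ⊕ takes the minimum of its arguments and ⊗ takes their sum. Working out the expression ((10 ⊕ -5) ⊕ (4 ⊕ 3)) gives -5.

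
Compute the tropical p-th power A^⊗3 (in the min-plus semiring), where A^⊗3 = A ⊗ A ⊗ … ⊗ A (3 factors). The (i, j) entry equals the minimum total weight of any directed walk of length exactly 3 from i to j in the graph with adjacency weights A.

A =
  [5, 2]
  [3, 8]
A^⊗3 =
  [10, 7]
  [8, 10]

Each entry (A^⊗3)_ij equals the minimum over all length-3 walks i = v_0 → v_1 → … → v_3 = j of Σ_t A[v_t][v_{t+1}]. For example, for (i, j) = (0, 1) we minimise over 4 possible intermediate vertex sequences; the minimum is 7, attained along the walk 0 → 1 → 0 → 1.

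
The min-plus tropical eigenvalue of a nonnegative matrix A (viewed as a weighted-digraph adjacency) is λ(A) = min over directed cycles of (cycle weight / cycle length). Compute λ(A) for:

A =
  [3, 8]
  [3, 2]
λ(A) = 2

Enumerate directed cycles and compute their means (weight / length). Sample:
  cycle 0 → 0: weight = 3, length = 1, mean = 3/1 ≈ 3.000
  cycle 1 → 1: weight = 2, length = 1, mean = 2/1 ≈ 2.000
  cycle 0 → 1 → 0: weight = 11, length = 2, mean = 11/2 ≈ 5.500
  cycle 1 → 0 → 1: weight = 11, length = 2, mean = 11/2 ≈ 5.500
Minimum mean = 2.000, attained e.g. along the cycle 1 → 1 with weight 2 and length 1. So λ(A) = 2/1 = 2.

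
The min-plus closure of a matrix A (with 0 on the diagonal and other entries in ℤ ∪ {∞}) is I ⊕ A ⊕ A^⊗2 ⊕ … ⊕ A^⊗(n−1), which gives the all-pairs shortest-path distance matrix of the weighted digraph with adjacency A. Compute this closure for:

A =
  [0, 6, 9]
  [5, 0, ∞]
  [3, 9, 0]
Closure =
  [0, 6, 9]
  [5, 0, 14]
  [3, 9, 0]

This is the Floyd-Warshall all-pairs shortest-path computation. For each intermediate vertex k = 0, 1, …, 2, update dist[i][j] ← min(dist[i][j], dist[i][k] + dist[k][j]). The final matrix gives, for each (i, j), the minimum total weight of any directed path from i to j (possibly empty when i = j).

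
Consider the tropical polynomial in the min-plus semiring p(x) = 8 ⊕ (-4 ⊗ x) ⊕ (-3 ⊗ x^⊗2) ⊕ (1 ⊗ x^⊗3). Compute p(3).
p(3) = -1

A tropical monomial a ⊗ x^⊗i evaluates to a + i · x. Evaluating each term at x = 3:
  Term 0 contributes 8 + 0 · 3 = 8
  Term 1 contributes -4 + 1 · 3 = -1
  Term 2 contributes -3 + 2 · 3 = 3
  Term 3 contributes 1 + 3 · 3 = 10
p(3) = ⊕ of these = min[8, -1, 3, 10] = -1.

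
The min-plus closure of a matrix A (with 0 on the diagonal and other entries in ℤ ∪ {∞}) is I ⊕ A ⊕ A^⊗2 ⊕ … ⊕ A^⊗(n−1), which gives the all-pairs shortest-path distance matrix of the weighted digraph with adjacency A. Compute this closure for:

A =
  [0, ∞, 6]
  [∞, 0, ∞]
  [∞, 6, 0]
Closure =
  [0, 12, 6]
  [∞, 0, ∞]
  [∞, 6, 0]

This is the Floyd-Warshall all-pairs shortest-path computation. For each intermediate vertex k = 0, 1, …, 2, update dist[i][j] ← min(dist[i][j], dist[i][k] + dist[k][j]). The final matrix gives, for each (i, j), the minimum total weight of any directed path from i to j (possibly empty when i = j).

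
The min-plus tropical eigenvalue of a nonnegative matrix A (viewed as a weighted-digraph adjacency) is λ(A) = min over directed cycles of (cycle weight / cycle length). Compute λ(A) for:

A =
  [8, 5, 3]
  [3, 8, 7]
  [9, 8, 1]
λ(A) = 1

Enumerate directed cycles and compute their means (weight / length). Sample:
  cycle 0 → 0: weight = 8, length = 1, mean = 8/1 ≈ 8.000
  cycle 1 → 1: weight = 8, length = 1, mean = 8/1 ≈ 8.000
  cycle 2 → 2: weight = 1, length = 1, mean = 1/1 ≈ 1.000
  cycle 0 → 1 → 0: weight = 8, length = 2, mean = 8/2 ≈ 4.000
  cycle 0 → 2 → 0: weight = 12, length = 2, mean = 12/2 ≈ 6.000
  cycle 1 → 0 → 1: weight = 8, length = 2, mean = 8/2 ≈ 4.000
Minimum mean = 1.000, attained e.g. along the cycle 2 → 2 with weight 1 and length 1. So λ(A) = 1/1 = 1.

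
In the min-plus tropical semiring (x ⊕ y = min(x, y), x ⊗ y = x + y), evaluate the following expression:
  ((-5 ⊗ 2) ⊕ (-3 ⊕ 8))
((-5 ⊗ 2) ⊕ (-3 ⊕ 8)) = -3

Expand innermost to outermost. Recall ⊕ takes the minimum of its arguments and ⊗ takes their sum. Working out the expression ((-5 ⊗ 2) ⊕ (-3 ⊕ 8)) gives -3.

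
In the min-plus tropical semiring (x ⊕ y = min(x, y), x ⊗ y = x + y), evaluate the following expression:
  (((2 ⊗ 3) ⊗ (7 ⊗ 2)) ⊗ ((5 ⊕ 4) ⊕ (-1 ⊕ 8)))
(((2 ⊗ 3) ⊗ (7 ⊗ 2)) ⊗ ((5 ⊕ 4) ⊕ (-1 ⊕ 8))) = 13

Expand innermost to outermost. Recall ⊕ takes the minimum of its arguments and ⊗ takes their sum. Working out the expression (((2 ⊗ 3) ⊗ (7 ⊗ 2)) ⊗ ((5 ⊕ 4) ⊕ (-1 ⊕ 8))) gives 13.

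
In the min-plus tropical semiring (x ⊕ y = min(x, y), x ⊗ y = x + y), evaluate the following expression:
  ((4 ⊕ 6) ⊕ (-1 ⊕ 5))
((4 ⊕ 6) ⊕ (-1 ⊕ 5)) = -1

Expand innermost to outermost. Recall ⊕ takes the minimum of its arguments and ⊗ takes their sum. Working out the expression ((4 ⊕ 6) ⊕ (-1 ⊕ 5)) gives -1.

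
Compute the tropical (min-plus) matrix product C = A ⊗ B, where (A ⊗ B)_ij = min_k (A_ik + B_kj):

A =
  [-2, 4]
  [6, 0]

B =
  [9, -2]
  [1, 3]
A ⊗ B =
  [5, -4]
  [1, 3]

Apply the min-plus product entry-by-entry:
  C[0][0] = min over k of (A[0][0] + B[0][0] = -2 + 9 = 7, A[0][1] + B[1][0] = 4 + 1 = 5) = 5 (attained at k = 1)
  C[0][1] = min over k of (A[0][0] + B[0][1] = -2 + -2 = -4, A[0][1] + B[1][1] = 4 + 3 = 7) = -4 (attained at k = 0)
  C[1][0] = min over k of (A[1][0] + B[0][0] = 6 + 9 = 15, A[1][1] + B[1][0] = 0 + 1 = 1) = 1 (attained at k = 1)
  C[1][1] = min over k of (A[1][0] + B[0][1] = 6 + -2 = 4, A[1][1] + B[1][1] = 0 + 3 = 3) = 3 (attained at k = 1)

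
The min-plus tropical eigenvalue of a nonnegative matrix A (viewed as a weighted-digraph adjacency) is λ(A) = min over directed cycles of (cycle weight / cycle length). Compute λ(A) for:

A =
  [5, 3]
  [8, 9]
λ(A) = 5

Enumerate directed cycles and compute their means (weight / length). Sample:
  cycle 0 → 0: weight = 5, length = 1, mean = 5/1 ≈ 5.000
  cycle 1 → 1: weight = 9, length = 1, mean = 9/1 ≈ 9.000
  cycle 0 → 1 → 0: weight = 11, length = 2, mean = 11/2 ≈ 5.500
  cycle 1 → 0 → 1: weight = 11, length = 2, mean = 11/2 ≈ 5.500
Minimum mean = 5.000, attained e.g. along the cycle 0 → 0 with weight 5 and length 1. So λ(A) = 5/1 = 5.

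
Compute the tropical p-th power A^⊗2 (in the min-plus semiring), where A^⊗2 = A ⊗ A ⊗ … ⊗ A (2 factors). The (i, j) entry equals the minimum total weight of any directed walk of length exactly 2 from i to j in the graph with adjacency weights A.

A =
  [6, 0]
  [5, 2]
A^⊗2 =
  [5, 2]
  [7, 4]

Each entry (A^⊗2)_ij equals the minimum over all length-2 walks i = v_0 → v_1 → … → v_2 = j of Σ_t A[v_t][v_{t+1}]. For example, for (i, j) = (0, 1) we minimise over 2 possible intermediate vertex sequences; the minimum is 2, attained along the walk 0 → 1 → 1.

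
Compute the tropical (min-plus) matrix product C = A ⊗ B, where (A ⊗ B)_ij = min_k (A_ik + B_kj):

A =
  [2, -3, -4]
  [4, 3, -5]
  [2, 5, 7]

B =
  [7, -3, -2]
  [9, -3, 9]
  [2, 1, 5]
A ⊗ B =
  [-2, -6, 0]
  [-3, -4, 0]
  [9, -1, 0]

Apply the min-plus product entry-by-entry:
  C[0][0] = min over k of (A[0][0] + B[0][0] = 2 + 7 = 9, A[0][1] + B[1][0] = -3 + 9 = 6, A[0][2] + B[2][0] = -4 + 2 = -2) = -2 (attained at k = 2)
  C[0][1] = min over k of (A[0][0] + B[0][1] = 2 + -3 = -1, A[0][1] + B[1][1] = -3 + -3 = -6, A[0][2] + B[2][1] = -4 + 1 = -3) = -6 (attained at k = 1)
  C[0][2] = min over k of (A[0][0] + B[0][2] = 2 + -2 = 0, A[0][1] + B[1][2] = -3 + 9 = 6, A[0][2] + B[2][2] = -4 + 5 = 1) = 0 (attained at k = 0)
  C[1][0] = min over k of (A[1][0] + B[0][0] = 4 + 7 = 11, A[1][1] + B[1][0] = 3 + 9 = 12, A[1][2] + B[2][0] = -5 + 2 = -3) = -3 (attained at k = 2)
  C[1][1] = min over k of (A[1][0] + B[0][1] = 4 + -3 = 1, A[1][1] + B[1][1] = 3 + -3 = 0, A[1][2] + B[2][1] = -5 + 1 = -4) = -4 (attained at k = 2)
  C[1][2] = min over k of (A[1][0] + B[0][2] = 4 + -2 = 2, A[1][1] + B[1][2] = 3 + 9 = 12, A[1][2] + B[2][2] = -5 + 5 = 0) = 0 (attained at k = 2)
  C[2][0] = min over k of (A[2][0] + B[0][0] = 2 + 7 = 9, A[2][1] + B[1][0] = 5 + 9 = 14, A[2][2] + B[2][0] = 7 + 2 = 9) = 9 (attained at k = 0)
  C[2][1] = min over k of (A[2][0] + B[0][1] = 2 + -3 = -1, A[2][1] + B[1][1] = 5 + -3 = 2, A[2][2] + B[2][1] = 7 + 1 = 8) = -1 (attained at k = 0)
  C[2][2] = min over k of (A[2][0] + B[0][2] = 2 + -2 = 0, A[2][1] + B[1][2] = 5 + 9 = 14, A[2][2] + B[2][2] = 7 + 5 = 12) = 0 (attained at k = 0)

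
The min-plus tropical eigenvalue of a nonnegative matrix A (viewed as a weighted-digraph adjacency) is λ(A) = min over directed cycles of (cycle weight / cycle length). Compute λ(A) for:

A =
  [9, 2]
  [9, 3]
λ(A) = 3

Enumerate directed cycles and compute their means (weight / length). Sample:
  cycle 0 → 0: weight = 9, length = 1, mean = 9/1 ≈ 9.000
  cycle 1 → 1: weight = 3, length = 1, mean = 3/1 ≈ 3.000
  cycle 0 → 1 → 0: weight = 11, length = 2, mean = 11/2 ≈ 5.500
  cycle 1 → 0 → 1: weight = 11, length = 2, mean = 11/2 ≈ 5.500
Minimum mean = 3.000, attained e.g. along the cycle 1 → 1 with weight 3 and length 1. So λ(A) = 3/1 = 3.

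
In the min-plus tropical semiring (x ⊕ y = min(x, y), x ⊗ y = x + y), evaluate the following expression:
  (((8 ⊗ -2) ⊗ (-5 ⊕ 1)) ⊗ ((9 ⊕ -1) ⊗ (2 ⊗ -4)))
(((8 ⊗ -2) ⊗ (-5 ⊕ 1)) ⊗ ((9 ⊕ -1) ⊗ (2 ⊗ -4))) = -2

Expand innermost to outermost. Recall ⊕ takes the minimum of its arguments and ⊗ takes their sum. Working out the expression (((8 ⊗ -2) ⊗ (-5 ⊕ 1)) ⊗ ((9 ⊕ -1) ⊗ (2 ⊗ -4))) gives -2.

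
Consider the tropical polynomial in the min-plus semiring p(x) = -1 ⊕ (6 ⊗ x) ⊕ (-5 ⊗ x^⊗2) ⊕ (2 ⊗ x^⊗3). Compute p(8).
p(8) = -1

A tropical monomial a ⊗ x^⊗i evaluates to a + i · x. Evaluating each term at x = 8:
  Term 0 contributes -1 + 0 · 8 = -1
  Term 1 contributes 6 + 1 · 8 = 14
  Term 2 contributes -5 + 2 · 8 = 11
  Term 3 contributes 2 + 3 · 8 = 26
p(8) = ⊕ of these = min[-1, 14, 11, 26] = -1.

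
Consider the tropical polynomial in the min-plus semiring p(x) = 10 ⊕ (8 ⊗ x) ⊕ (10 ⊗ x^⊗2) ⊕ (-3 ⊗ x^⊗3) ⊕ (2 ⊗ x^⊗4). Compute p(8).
p(8) = 10

A tropical monomial a ⊗ x^⊗i evaluates to a + i · x. Evaluating each term at x = 8:
  Term 0 contributes 10 + 0 · 8 = 10
  Term 1 contributes 8 + 1 · 8 = 16
  Term 2 contributes 10 + 2 · 8 = 26
  Term 3 contributes -3 + 3 · 8 = 21
  Term 4 contributes 2 + 4 · 8 = 34
p(8) = ⊕ of these = min[10, 16, 26, 21, 34] = 10.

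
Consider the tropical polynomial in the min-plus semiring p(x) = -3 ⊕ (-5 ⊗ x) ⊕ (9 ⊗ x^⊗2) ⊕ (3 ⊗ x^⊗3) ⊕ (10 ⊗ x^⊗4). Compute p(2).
p(2) = -3

A tropical monomial a ⊗ x^⊗i evaluates to a + i · x. Evaluating each term at x = 2:
  Term 0 contributes -3 + 0 · 2 = -3
  Term 1 contributes -5 + 1 · 2 = -3
  Term 2 contributes 9 + 2 · 2 = 13
  Term 3 contributes 3 + 3 · 2 = 9
  Term 4 contributes 10 + 4 · 2 = 18
p(2) = ⊕ of these = min[-3, -3, 13, 9, 18] = -3.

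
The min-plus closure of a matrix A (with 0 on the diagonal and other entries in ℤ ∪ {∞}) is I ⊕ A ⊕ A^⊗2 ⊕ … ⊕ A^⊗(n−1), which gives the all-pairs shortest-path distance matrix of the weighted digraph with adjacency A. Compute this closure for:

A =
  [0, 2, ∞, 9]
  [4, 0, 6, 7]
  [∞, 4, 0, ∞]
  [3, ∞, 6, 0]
Closure =
  [0, 2, 8, 9]
  [4, 0, 6, 7]
  [8, 4, 0, 11]
  [3, 5, 6, 0]

This is the Floyd-Warshall all-pairs shortest-path computation. For each intermediate vertex k = 0, 1, …, 3, update dist[i][j] ← min(dist[i][j], dist[i][k] + dist[k][j]). The final matrix gives, for each (i, j), the minimum total weight of any directed path from i to j (possibly empty when i = j).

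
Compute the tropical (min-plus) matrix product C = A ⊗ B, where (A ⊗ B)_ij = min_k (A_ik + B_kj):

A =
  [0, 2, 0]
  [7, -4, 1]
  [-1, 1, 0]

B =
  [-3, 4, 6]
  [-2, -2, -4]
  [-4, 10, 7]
A ⊗ B =
  [-4, 0, -2]
  [-6, -6, -8]
  [-4, -1, -3]

Apply the min-plus product entry-by-entry:
  C[0][0] = min over k of (A[0][0] + B[0][0] = 0 + -3 = -3, A[0][1] + B[1][0] = 2 + -2 = 0, A[0][2] + B[2][0] = 0 + -4 = -4) = -4 (attained at k = 2)
  C[0][1] = min over k of (A[0][0] + B[0][1] = 0 + 4 = 4, A[0][1] + B[1][1] = 2 + -2 = 0, A[0][2] + B[2][1] = 0 + 10 = 10) = 0 (attained at k = 1)
  C[0][2] = min over k of (A[0][0] + B[0][2] = 0 + 6 = 6, A[0][1] + B[1][2] = 2 + -4 = -2, A[0][2] + B[2][2] = 0 + 7 = 7) = -2 (attained at k = 1)
  C[1][0] = min over k of (A[1][0] + B[0][0] = 7 + -3 = 4, A[1][1] + B[1][0] = -4 + -2 = -6, A[1][2] + B[2][0] = 1 + -4 = -3) = -6 (attained at k = 1)
  C[1][1] = min over k of (A[1][0] + B[0][1] = 7 + 4 = 11, A[1][1] + B[1][1] = -4 + -2 = -6, A[1][2] + B[2][1] = 1 + 10 = 11) = -6 (attained at k = 1)
  C[1][2] = min over k of (A[1][0] + B[0][2] = 7 + 6 = 13, A[1][1] + B[1][2] = -4 + -4 = -8, A[1][2] + B[2][2] = 1 + 7 = 8) = -8 (attained at k = 1)
  C[2][0] = min over k of (A[2][0] + B[0][0] = -1 + -3 = -4, A[2][1] + B[1][0] = 1 + -2 = -1, A[2][2] + B[2][0] = 0 + -4 = -4) = -4 (attained at k = 0)
  C[2][1] = min over k of (A[2][0] + B[0][1] = -1 + 4 = 3, A[2][1] + B[1][1] = 1 + -2 = -1, A[2][2] + B[2][1] = 0 + 10 = 10) = -1 (attained at k = 1)
  C[2][2] = min over k of (A[2][0] + B[0][2] = -1 + 6 = 5, A[2][1] + B[1][2] = 1 + -4 = -3, A[2][2] + B[2][2] = 0 + 7 = 7) = -3 (attained at k = 1)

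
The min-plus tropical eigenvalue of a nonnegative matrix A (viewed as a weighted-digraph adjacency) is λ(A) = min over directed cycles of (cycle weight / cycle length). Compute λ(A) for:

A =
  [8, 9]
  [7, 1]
λ(A) = 1

Enumerate directed cycles and compute their means (weight / length). Sample:
  cycle 0 → 0: weight = 8, length = 1, mean = 8/1 ≈ 8.000
  cycle 1 → 1: weight = 1, length = 1, mean = 1/1 ≈ 1.000
  cycle 0 → 1 → 0: weight = 16, length = 2, mean = 16/2 ≈ 8.000
  cycle 1 → 0 → 1: weight = 16, length = 2, mean = 16/2 ≈ 8.000
Minimum mean = 1.000, attained e.g. along the cycle 1 → 1 with weight 1 and length 1. So λ(A) = 1/1 = 1.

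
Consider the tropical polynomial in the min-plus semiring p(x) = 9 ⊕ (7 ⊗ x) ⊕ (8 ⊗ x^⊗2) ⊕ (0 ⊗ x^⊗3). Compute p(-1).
p(-1) = -3

A tropical monomial a ⊗ x^⊗i evaluates to a + i · x. Evaluating each term at x = -1:
  Term 0 contributes 9 + 0 · -1 = 9
  Term 1 contributes 7 + 1 · -1 = 6
  Term 2 contributes 8 + 2 · -1 = 6
  Term 3 contributes 0 + 3 · -1 = -3
p(-1) = ⊕ of these = min[9, 6, 6, -3] = -3.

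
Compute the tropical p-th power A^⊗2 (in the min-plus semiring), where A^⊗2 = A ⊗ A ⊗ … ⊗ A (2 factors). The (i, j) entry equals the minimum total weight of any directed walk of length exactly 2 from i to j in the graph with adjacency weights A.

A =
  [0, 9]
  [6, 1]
A^⊗2 =
  [0, 9]
  [6, 2]

Each entry (A^⊗2)_ij equals the minimum over all length-2 walks i = v_0 → v_1 → … → v_2 = j of Σ_t A[v_t][v_{t+1}]. For example, for (i, j) = (0, 1) we minimise over 2 possible intermediate vertex sequences; the minimum is 9, attained along the walk 0 → 0 → 1.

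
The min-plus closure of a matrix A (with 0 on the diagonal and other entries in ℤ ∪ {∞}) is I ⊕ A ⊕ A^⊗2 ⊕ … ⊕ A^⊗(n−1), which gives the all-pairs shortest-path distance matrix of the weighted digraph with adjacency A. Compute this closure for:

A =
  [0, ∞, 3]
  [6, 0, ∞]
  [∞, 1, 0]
Closure =
  [0, 4, 3]
  [6, 0, 9]
  [7, 1, 0]

This is the Floyd-Warshall all-pairs shortest-path computation. For each intermediate vertex k = 0, 1, …, 2, update dist[i][j] ← min(dist[i][j], dist[i][k] + dist[k][j]). The final matrix gives, for each (i, j), the minimum total weight of any directed path from i to j (possibly empty when i = j).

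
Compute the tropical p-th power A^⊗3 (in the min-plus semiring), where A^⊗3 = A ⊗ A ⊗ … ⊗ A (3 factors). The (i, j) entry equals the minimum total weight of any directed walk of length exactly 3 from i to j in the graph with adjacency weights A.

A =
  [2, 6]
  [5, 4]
A^⊗3 =
  [6, 10]
  [9, 12]

Each entry (A^⊗3)_ij equals the minimum over all length-3 walks i = v_0 → v_1 → … → v_3 = j of Σ_t A[v_t][v_{t+1}]. For example, for (i, j) = (0, 1) we minimise over 4 possible intermediate vertex sequences; the minimum is 10, attained along the walk 0 → 0 → 0 → 1.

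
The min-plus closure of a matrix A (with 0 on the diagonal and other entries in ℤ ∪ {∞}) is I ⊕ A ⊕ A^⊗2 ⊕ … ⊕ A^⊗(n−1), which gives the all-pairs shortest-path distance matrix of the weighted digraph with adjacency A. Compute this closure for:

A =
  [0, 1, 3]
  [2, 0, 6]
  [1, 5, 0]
Closure =
  [0, 1, 3]
  [2, 0, 5]
  [1, 2, 0]

This is the Floyd-Warshall all-pairs shortest-path computation. For each intermediate vertex k = 0, 1, …, 2, update dist[i][j] ← min(dist[i][j], dist[i][k] + dist[k][j]). The final matrix gives, for each (i, j), the minimum total weight of any directed path from i to j (possibly empty when i = j).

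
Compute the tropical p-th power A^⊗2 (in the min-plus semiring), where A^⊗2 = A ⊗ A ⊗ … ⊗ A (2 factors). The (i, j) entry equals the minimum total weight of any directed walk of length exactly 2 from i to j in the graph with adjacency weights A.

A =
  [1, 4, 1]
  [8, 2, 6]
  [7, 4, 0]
A^⊗2 =
  [2, 5, 1]
  [9, 4, 6]
  [7, 4, 0]

Each entry (A^⊗2)_ij equals the minimum over all length-2 walks i = v_0 → v_1 → … → v_2 = j of Σ_t A[v_t][v_{t+1}]. For example, for (i, j) = (0, 2) we minimise over 3 possible intermediate vertex sequences; the minimum is 1, attained along the walk 0 → 2 → 2.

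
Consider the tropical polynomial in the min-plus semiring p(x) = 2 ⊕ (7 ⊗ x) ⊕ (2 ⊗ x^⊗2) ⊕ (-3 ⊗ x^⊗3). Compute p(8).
p(8) = 2

A tropical monomial a ⊗ x^⊗i evaluates to a + i · x. Evaluating each term at x = 8:
  Term 0 contributes 2 + 0 · 8 = 2
  Term 1 contributes 7 + 1 · 8 = 15
  Term 2 contributes 2 + 2 · 8 = 18
  Term 3 contributes -3 + 3 · 8 = 21
p(8) = ⊕ of these = min[2, 15, 18, 21] = 2.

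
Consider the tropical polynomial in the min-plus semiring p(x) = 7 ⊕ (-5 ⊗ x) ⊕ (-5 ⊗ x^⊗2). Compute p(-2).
p(-2) = -9

A tropical monomial a ⊗ x^⊗i evaluates to a + i · x. Evaluating each term at x = -2:
  Term 0 contributes 7 + 0 · -2 = 7
  Term 1 contributes -5 + 1 · -2 = -7
  Term 2 contributes -5 + 2 · -2 = -9
p(-2) = ⊕ of these = min[7, -7, -9] = -9.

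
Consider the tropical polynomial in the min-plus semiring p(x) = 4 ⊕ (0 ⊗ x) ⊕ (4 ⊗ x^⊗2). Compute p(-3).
p(-3) = -3

A tropical monomial a ⊗ x^⊗i evaluates to a + i · x. Evaluating each term at x = -3:
  Term 0 contributes 4 + 0 · -3 = 4
  Term 1 contributes 0 + 1 · -3 = -3
  Term 2 contributes 4 + 2 · -3 = -2
p(-3) = ⊕ of these = min[4, -3, -2] = -3.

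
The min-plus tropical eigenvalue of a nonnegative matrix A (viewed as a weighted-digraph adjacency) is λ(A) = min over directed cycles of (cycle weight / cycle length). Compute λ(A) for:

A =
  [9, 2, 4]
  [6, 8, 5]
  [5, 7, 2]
λ(A) = 2

Enumerate directed cycles and compute their means (weight / length). Sample:
  cycle 0 → 0: weight = 9, length = 1, mean = 9/1 ≈ 9.000
  cycle 1 → 1: weight = 8, length = 1, mean = 8/1 ≈ 8.000
  cycle 2 → 2: weight = 2, length = 1, mean = 2/1 ≈ 2.000
  cycle 0 → 1 → 0: weight = 8, length = 2, mean = 8/2 ≈ 4.000
  cycle 0 → 2 → 0: weight = 9, length = 2, mean = 9/2 ≈ 4.500
  cycle 1 → 0 → 1: weight = 8, length = 2, mean = 8/2 ≈ 4.000
Minimum mean = 2.000, attained e.g. along the cycle 2 → 2 with weight 2 and length 1. So λ(A) = 2/1 = 2.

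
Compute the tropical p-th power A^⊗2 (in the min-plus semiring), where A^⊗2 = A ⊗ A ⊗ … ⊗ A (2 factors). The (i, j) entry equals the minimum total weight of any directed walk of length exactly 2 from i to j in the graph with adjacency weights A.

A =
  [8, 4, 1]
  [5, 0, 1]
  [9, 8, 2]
A^⊗2 =
  [9, 4, 3]
  [5, 0, 1]
  [11, 8, 4]

Each entry (A^⊗2)_ij equals the minimum over all length-2 walks i = v_0 → v_1 → … → v_2 = j of Σ_t A[v_t][v_{t+1}]. For example, for (i, j) = (0, 2) we minimise over 3 possible intermediate vertex sequences; the minimum is 3, attained along the walk 0 → 2 → 2.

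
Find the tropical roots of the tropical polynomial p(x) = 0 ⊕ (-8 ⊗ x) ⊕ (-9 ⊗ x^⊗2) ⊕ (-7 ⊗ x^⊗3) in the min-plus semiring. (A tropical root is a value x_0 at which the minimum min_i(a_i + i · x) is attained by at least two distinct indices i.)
Roots: {-2, 1, 8}

Each tropical root is a break point of the lower envelope of the lines y = a_i + i · x (there are 4 lines, with slopes 0, 1, ..., 3). Only the lines that attain the minimum somewhere contribute to roots; other lines are dominated. Here the surviving (envelope) indices are i = 3, i = 2, i = 1, i = 0.
Intersections between consecutive envelope lines give the roots: for adjacent envelope indices i < j the intersection is x = (a_i − a_j) / (j − i). Reading off the sorted break points: {-2, 1, 8}.
Verification: at each break x_0, at least two indices attain the minimum of min_i(a_i + i · x_0).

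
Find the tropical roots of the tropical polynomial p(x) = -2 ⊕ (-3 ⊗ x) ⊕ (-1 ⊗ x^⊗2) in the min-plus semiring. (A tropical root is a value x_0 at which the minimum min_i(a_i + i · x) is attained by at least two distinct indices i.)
Roots: {-2, 1}

Each tropical root is a break point of the lower envelope of the lines y = a_i + i · x (there are 3 lines, with slopes 0, 1, ..., 2). Only the lines that attain the minimum somewhere contribute to roots; other lines are dominated. Here the surviving (envelope) indices are i = 2, i = 1, i = 0.
Intersections between consecutive envelope lines give the roots: for adjacent envelope indices i < j the intersection is x = (a_i − a_j) / (j − i). Reading off the sorted break points: {-2, 1}.
Verification: at each break x_0, at least two indices attain the minimum of min_i(a_i + i · x_0).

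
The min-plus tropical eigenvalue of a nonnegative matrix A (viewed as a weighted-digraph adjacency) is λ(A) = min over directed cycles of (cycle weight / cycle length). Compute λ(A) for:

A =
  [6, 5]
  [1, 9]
λ(A) = 3

Enumerate directed cycles and compute their means (weight / length). Sample:
  cycle 0 → 0: weight = 6, length = 1, mean = 6/1 ≈ 6.000
  cycle 1 → 1: weight = 9, length = 1, mean = 9/1 ≈ 9.000
  cycle 0 → 1 → 0: weight = 6, length = 2, mean = 6/2 ≈ 3.000
  cycle 1 → 0 → 1: weight = 6, length = 2, mean = 6/2 ≈ 3.000
Minimum mean = 3.000, attained e.g. along the cycle 0 → 1 → 0 with weight 6 and length 2. So λ(A) = 6/2 = 3.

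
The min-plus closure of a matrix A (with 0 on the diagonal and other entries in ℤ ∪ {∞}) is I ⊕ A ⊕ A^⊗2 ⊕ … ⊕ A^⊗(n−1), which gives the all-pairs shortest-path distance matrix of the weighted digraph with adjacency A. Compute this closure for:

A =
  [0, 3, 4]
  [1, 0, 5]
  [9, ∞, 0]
Closure =
  [0, 3, 4]
  [1, 0, 5]
  [9, 12, 0]

This is the Floyd-Warshall all-pairs shortest-path computation. For each intermediate vertex k = 0, 1, …, 2, update dist[i][j] ← min(dist[i][j], dist[i][k] + dist[k][j]). The final matrix gives, for each (i, j), the minimum total weight of any directed path from i to j (possibly empty when i = j).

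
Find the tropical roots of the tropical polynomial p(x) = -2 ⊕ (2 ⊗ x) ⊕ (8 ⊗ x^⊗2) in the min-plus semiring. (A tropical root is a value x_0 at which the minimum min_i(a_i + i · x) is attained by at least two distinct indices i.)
Roots: {-6, -4}

Each tropical root is a break point of the lower envelope of the lines y = a_i + i · x (there are 3 lines, with slopes 0, 1, ..., 2). Only the lines that attain the minimum somewhere contribute to roots; other lines are dominated. Here the surviving (envelope) indices are i = 2, i = 1, i = 0.
Intersections between consecutive envelope lines give the roots: for adjacent envelope indices i < j the intersection is x = (a_i − a_j) / (j − i). Reading off the sorted break points: {-6, -4}.
Verification: at each break x_0, at least two indices attain the minimum of min_i(a_i + i · x_0).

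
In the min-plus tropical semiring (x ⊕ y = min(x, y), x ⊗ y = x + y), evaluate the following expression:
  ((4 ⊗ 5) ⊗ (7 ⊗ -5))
((4 ⊗ 5) ⊗ (7 ⊗ -5)) = 11

Expand innermost to outermost. Recall ⊕ takes the minimum of its arguments and ⊗ takes their sum. Working out the expression ((4 ⊗ 5) ⊗ (7 ⊗ -5)) gives 11.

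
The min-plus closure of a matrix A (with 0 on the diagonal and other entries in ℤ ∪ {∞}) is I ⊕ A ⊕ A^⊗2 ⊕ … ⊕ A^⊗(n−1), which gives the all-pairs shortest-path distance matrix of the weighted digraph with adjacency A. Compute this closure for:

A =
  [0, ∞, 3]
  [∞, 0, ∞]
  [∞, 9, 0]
Closure =
  [0, 12, 3]
  [∞, 0, ∞]
  [∞, 9, 0]

This is the Floyd-Warshall all-pairs shortest-path computation. For each intermediate vertex k = 0, 1, …, 2, update dist[i][j] ← min(dist[i][j], dist[i][k] + dist[k][j]). The final matrix gives, for each (i, j), the minimum total weight of any directed path from i to j (possibly empty when i = j).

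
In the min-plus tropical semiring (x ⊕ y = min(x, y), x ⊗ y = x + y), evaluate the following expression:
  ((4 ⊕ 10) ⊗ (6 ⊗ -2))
((4 ⊕ 10) ⊗ (6 ⊗ -2)) = 8

Expand innermost to outermost. Recall ⊕ takes the minimum of its arguments and ⊗ takes their sum. Working out the expression ((4 ⊕ 10) ⊗ (6 ⊗ -2)) gives 8.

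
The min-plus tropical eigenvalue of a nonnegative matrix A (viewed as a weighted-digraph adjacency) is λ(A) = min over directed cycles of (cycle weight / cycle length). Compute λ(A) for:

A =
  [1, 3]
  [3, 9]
λ(A) = 1

Enumerate directed cycles and compute their means (weight / length). Sample:
  cycle 0 → 0: weight = 1, length = 1, mean = 1/1 ≈ 1.000
  cycle 1 → 1: weight = 9, length = 1, mean = 9/1 ≈ 9.000
  cycle 0 → 1 → 0: weight = 6, length = 2, mean = 6/2 ≈ 3.000
  cycle 1 → 0 → 1: weight = 6, length = 2, mean = 6/2 ≈ 3.000
Minimum mean = 1.000, attained e.g. along the cycle 0 → 0 with weight 1 and length 1. So λ(A) = 1/1 = 1.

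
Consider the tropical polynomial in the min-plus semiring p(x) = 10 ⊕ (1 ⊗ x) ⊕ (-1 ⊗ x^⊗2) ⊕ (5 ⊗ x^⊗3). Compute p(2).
p(2) = 3

A tropical monomial a ⊗ x^⊗i evaluates to a + i · x. Evaluating each term at x = 2:
  Term 0 contributes 10 + 0 · 2 = 10
  Term 1 contributes 1 + 1 · 2 = 3
  Term 2 contributes -1 + 2 · 2 = 3
  Term 3 contributes 5 + 3 · 2 = 11
p(2) = ⊕ of these = min[10, 3, 3, 11] = 3.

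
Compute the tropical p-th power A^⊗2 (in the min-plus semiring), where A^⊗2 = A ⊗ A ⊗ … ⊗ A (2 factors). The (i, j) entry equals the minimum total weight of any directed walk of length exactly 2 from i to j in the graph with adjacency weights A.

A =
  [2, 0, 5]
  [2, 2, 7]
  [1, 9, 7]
A^⊗2 =
  [2, 2, 7]
  [4, 2, 7]
  [3, 1, 6]

Each entry (A^⊗2)_ij equals the minimum over all length-2 walks i = v_0 → v_1 → … → v_2 = j of Σ_t A[v_t][v_{t+1}]. For example, for (i, j) = (0, 2) we minimise over 3 possible intermediate vertex sequences; the minimum is 7, attained along the walk 0 → 0 → 2.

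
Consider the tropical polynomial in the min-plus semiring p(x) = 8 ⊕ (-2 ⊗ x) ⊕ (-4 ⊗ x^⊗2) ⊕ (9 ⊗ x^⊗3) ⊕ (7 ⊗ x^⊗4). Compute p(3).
p(3) = 1

A tropical monomial a ⊗ x^⊗i evaluates to a + i · x. Evaluating each term at x = 3:
  Term 0 contributes 8 + 0 · 3 = 8
  Term 1 contributes -2 + 1 · 3 = 1
  Term 2 contributes -4 + 2 · 3 = 2
  Term 3 contributes 9 + 3 · 3 = 18
  Term 4 contributes 7 + 4 · 3 = 19
p(3) = ⊕ of these = min[8, 1, 2, 18, 19] = 1.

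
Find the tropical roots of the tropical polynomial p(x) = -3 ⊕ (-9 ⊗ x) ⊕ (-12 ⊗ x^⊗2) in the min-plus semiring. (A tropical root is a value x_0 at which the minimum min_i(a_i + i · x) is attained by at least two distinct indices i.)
Roots: {3, 6}

Each tropical root is a break point of the lower envelope of the lines y = a_i + i · x (there are 3 lines, with slopes 0, 1, ..., 2). Only the lines that attain the minimum somewhere contribute to roots; other lines are dominated. Here the surviving (envelope) indices are i = 2, i = 1, i = 0.
Intersections between consecutive envelope lines give the roots: for adjacent envelope indices i < j the intersection is x = (a_i − a_j) / (j − i). Reading off the sorted break points: {3, 6}.
Verification: at each break x_0, at least two indices attain the minimum of min_i(a_i + i · x_0).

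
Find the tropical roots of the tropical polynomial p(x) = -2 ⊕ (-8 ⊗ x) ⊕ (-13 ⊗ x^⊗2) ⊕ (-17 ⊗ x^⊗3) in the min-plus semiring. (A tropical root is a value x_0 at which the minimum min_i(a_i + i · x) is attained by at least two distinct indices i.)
Roots: {4, 5, 6}

Each tropical root is a break point of the lower envelope of the lines y = a_i + i · x (there are 4 lines, with slopes 0, 1, ..., 3). Only the lines that attain the minimum somewhere contribute to roots; other lines are dominated. Here the surviving (envelope) indices are i = 3, i = 2, i = 1, i = 0.
Intersections between consecutive envelope lines give the roots: for adjacent envelope indices i < j the intersection is x = (a_i − a_j) / (j − i). Reading off the sorted break points: {4, 5, 6}.
Verification: at each break x_0, at least two indices attain the minimum of min_i(a_i + i · x_0).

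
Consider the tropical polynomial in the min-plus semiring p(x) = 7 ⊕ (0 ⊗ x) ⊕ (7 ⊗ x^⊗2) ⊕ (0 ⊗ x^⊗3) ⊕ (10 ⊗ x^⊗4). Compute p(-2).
p(-2) = -6

A tropical monomial a ⊗ x^⊗i evaluates to a + i · x. Evaluating each term at x = -2:
  Term 0 contributes 7 + 0 · -2 = 7
  Term 1 contributes 0 + 1 · -2 = -2
  Term 2 contributes 7 + 2 · -2 = 3
  Term 3 contributes 0 + 3 · -2 = -6
  Term 4 contributes 10 + 4 · -2 = 2
p(-2) = ⊕ of these = min[7, -2, 3, -6, 2] = -6.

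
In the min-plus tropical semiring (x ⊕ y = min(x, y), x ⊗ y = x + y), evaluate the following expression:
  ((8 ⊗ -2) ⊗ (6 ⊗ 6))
((8 ⊗ -2) ⊗ (6 ⊗ 6)) = 18

Expand innermost to outermost. Recall ⊕ takes the minimum of its arguments and ⊗ takes their sum. Working out the expression ((8 ⊗ -2) ⊗ (6 ⊗ 6)) gives 18.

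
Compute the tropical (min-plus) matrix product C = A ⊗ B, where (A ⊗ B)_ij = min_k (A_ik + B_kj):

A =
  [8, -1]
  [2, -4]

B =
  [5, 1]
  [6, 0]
A ⊗ B =
  [5, -1]
  [2, -4]

Apply the min-plus product entry-by-entry:
  C[0][0] = min over k of (A[0][0] + B[0][0] = 8 + 5 = 13, A[0][1] + B[1][0] = -1 + 6 = 5) = 5 (attained at k = 1)
  C[0][1] = min over k of (A[0][0] + B[0][1] = 8 + 1 = 9, A[0][1] + B[1][1] = -1 + 0 = -1) = -1 (attained at k = 1)
  C[1][0] = min over k of (A[1][0] + B[0][0] = 2 + 5 = 7, A[1][1] + B[1][0] = -4 + 6 = 2) = 2 (attained at k = 1)
  C[1][1] = min over k of (A[1][0] + B[0][1] = 2 + 1 = 3, A[1][1] + B[1][1] = -4 + 0 = -4) = -4 (attained at k = 1)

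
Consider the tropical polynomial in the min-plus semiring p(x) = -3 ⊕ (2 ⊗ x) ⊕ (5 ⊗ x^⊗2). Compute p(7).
p(7) = -3

A tropical monomial a ⊗ x^⊗i evaluates to a + i · x. Evaluating each term at x = 7:
  Term 0 contributes -3 + 0 · 7 = -3
  Term 1 contributes 2 + 1 · 7 = 9
  Term 2 contributes 5 + 2 · 7 = 19
p(7) = ⊕ of these = min[-3, 9, 19] = -3.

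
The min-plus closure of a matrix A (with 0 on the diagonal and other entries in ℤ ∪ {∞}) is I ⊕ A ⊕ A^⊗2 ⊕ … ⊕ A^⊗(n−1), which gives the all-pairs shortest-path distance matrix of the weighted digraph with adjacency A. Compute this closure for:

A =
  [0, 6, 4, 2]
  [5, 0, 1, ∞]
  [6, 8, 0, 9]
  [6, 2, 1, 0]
Closure =
  [0, 4, 3, 2]
  [5, 0, 1, 7]
  [6, 8, 0, 8]
  [6, 2, 1, 0]

This is the Floyd-Warshall all-pairs shortest-path computation. For each intermediate vertex k = 0, 1, …, 3, update dist[i][j] ← min(dist[i][j], dist[i][k] + dist[k][j]). The final matrix gives, for each (i, j), the minimum total weight of any directed path from i to j (possibly empty when i = j).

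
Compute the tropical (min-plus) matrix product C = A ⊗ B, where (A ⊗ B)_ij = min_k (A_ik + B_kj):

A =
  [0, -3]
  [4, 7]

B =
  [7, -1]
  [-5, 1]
A ⊗ B =
  [-8, -2]
  [2, 3]

Apply the min-plus product entry-by-entry:
  C[0][0] = min over k of (A[0][0] + B[0][0] = 0 + 7 = 7, A[0][1] + B[1][0] = -3 + -5 = -8) = -8 (attained at k = 1)
  C[0][1] = min over k of (A[0][0] + B[0][1] = 0 + -1 = -1, A[0][1] + B[1][1] = -3 + 1 = -2) = -2 (attained at k = 1)
  C[1][0] = min over k of (A[1][0] + B[0][0] = 4 + 7 = 11, A[1][1] + B[1][0] = 7 + -5 = 2) = 2 (attained at k = 1)
  C[1][1] = min over k of (A[1][0] + B[0][1] = 4 + -1 = 3, A[1][1] + B[1][1] = 7 + 1 = 8) = 3 (attained at k = 0)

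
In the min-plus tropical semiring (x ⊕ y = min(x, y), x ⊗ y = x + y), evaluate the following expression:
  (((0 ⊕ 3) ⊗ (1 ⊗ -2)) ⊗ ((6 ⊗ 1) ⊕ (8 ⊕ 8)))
(((0 ⊕ 3) ⊗ (1 ⊗ -2)) ⊗ ((6 ⊗ 1) ⊕ (8 ⊕ 8))) = 6

Expand innermost to outermost. Recall ⊕ takes the minimum of its arguments and ⊗ takes their sum. Working out the expression (((0 ⊕ 3) ⊗ (1 ⊗ -2)) ⊗ ((6 ⊗ 1) ⊕ (8 ⊕ 8))) gives 6.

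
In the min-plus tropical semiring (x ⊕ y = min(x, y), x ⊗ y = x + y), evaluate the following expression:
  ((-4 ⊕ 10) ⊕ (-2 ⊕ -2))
((-4 ⊕ 10) ⊕ (-2 ⊕ -2)) = -4

Expand innermost to outermost. Recall ⊕ takes the minimum of its arguments and ⊗ takes their sum. Working out the expression ((-4 ⊕ 10) ⊕ (-2 ⊕ -2)) gives -4.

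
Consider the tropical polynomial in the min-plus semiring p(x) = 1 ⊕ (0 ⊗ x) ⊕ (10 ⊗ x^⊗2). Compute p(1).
p(1) = 1

A tropical monomial a ⊗ x^⊗i evaluates to a + i · x. Evaluating each term at x = 1:
  Term 0 contributes 1 + 0 · 1 = 1
  Term 1 contributes 0 + 1 · 1 = 1
  Term 2 contributes 10 + 2 · 1 = 12
p(1) = ⊕ of these = min[1, 1, 12] = 1.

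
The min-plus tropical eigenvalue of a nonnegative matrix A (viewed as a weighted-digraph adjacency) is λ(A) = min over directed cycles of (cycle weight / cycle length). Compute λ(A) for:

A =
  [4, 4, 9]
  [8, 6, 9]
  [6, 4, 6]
λ(A) = 4

Enumerate directed cycles and compute their means (weight / length). Sample:
  cycle 0 → 0: weight = 4, length = 1, mean = 4/1 ≈ 4.000
  cycle 1 → 1: weight = 6, length = 1, mean = 6/1 ≈ 6.000
  cycle 2 → 2: weight = 6, length = 1, mean = 6/1 ≈ 6.000
  cycle 0 → 1 → 0: weight = 12, length = 2, mean = 12/2 ≈ 6.000
  cycle 0 → 2 → 0: weight = 15, length = 2, mean = 15/2 ≈ 7.500
  cycle 1 → 0 → 1: weight = 12, length = 2, mean = 12/2 ≈ 6.000
Minimum mean = 4.000, attained e.g. along the cycle 0 → 0 with weight 4 and length 1. So λ(A) = 4/1 = 4.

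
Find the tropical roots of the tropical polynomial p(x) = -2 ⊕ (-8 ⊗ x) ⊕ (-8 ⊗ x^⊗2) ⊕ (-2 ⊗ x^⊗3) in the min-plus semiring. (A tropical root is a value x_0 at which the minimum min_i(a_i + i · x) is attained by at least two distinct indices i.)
Roots: {-6, 0, 6}

Each tropical root is a break point of the lower envelope of the lines y = a_i + i · x (there are 4 lines, with slopes 0, 1, ..., 3). Only the lines that attain the minimum somewhere contribute to roots; other lines are dominated. Here the surviving (envelope) indices are i = 3, i = 2, i = 1, i = 0.
Intersections between consecutive envelope lines give the roots: for adjacent envelope indices i < j the intersection is x = (a_i − a_j) / (j − i). Reading off the sorted break points: {-6, 0, 6}.
Verification: at each break x_0, at least two indices attain the minimum of min_i(a_i + i · x_0).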